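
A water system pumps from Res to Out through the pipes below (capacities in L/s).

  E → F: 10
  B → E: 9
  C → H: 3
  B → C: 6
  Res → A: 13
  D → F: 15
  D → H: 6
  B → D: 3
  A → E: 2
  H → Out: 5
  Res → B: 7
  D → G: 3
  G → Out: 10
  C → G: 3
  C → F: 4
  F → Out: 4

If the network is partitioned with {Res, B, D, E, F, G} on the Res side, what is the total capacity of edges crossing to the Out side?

39

Edges leaving {Res, B, D, E, F, G}: Res→A (13), B→C (6), D→H (6), F→Out (4), G→Out (10).
Cut capacity = 13 + 6 + 6 + 4 + 10 = 39.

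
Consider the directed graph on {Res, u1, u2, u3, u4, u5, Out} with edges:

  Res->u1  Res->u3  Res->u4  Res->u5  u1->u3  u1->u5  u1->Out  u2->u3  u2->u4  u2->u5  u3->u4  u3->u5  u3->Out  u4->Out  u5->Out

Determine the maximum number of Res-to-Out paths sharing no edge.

Assign every edge capacity 1; by Menger, the answer equals the max flow.
Path Res→u1→Out (+1); total 1.
Path Res→u3→Out (+1); total 2.
Path Res→u4→Out (+1); total 3.
Path Res→u5→Out (+1); total 4.
No residual Res→Out path; max flow = 4.
Certifying cut of size 4: {Res→u1, Res→u3, Res→u4, Res→u5}.

4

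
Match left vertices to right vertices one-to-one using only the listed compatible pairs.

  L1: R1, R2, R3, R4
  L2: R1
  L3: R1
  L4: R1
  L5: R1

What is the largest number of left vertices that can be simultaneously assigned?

2

Unit-capacity flow: source→left, listed edges, right→sink; max matching = max flow.
Augmenting path L1→R1 (+1); matched 1.
Augmenting path L2→R1→L1→R2 (+1); matched 2.
No augmenting path remains; maximum matching = 2.
König certificate: {L1, R1} is a vertex cover of size 2 (every listed pair touches it), so no matching can be larger.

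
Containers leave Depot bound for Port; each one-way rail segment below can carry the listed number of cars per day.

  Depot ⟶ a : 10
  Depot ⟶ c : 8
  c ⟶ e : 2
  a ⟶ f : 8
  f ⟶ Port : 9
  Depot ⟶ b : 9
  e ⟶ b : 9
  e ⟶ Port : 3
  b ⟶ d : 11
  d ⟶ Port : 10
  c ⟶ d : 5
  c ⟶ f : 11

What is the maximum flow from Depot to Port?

Augment Depot→a→f→Port: bottleneck 8, flow now 8.
Augment Depot→b→d→Port: bottleneck 9, flow now 17.
Augment Depot→c→d→Port: bottleneck 1, flow now 18.
Augment Depot→c→e→Port: bottleneck 2, flow now 20.
Augment Depot→c→f→Port: bottleneck 1, flow now 21.
No augmenting path remains; maximum flow = 21.
In the residual graph, reachable from Depot: {Depot, a, b, c, d, f}.
Min-cut edges: c→e (2), d→Port (10), f→Port (9); capacity 2 + 10 + 9 = 21.
This cut is saturated, so no flow can exceed 21.

21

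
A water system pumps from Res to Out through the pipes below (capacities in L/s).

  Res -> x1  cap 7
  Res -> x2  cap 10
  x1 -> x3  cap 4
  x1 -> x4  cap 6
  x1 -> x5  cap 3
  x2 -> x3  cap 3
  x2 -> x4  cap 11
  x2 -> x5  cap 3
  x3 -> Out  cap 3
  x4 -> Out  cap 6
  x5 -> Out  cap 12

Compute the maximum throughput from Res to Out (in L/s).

Augment Res→x1→x3→Out: bottleneck 3, flow now 3.
Augment Res→x1→x4→Out: bottleneck 4, flow now 7.
Augment Res→x2→x4→Out: bottleneck 2, flow now 9.
Augment Res→x2→x5→Out: bottleneck 3, flow now 12.
Augment Res→x2→x3→x1→x5→Out: bottleneck 3, flow now 15. (uses reverse residual edge)
No augmenting path remains; maximum flow = 15.
In the residual graph, reachable from Res: {Res, x1, x2, x3, x4}.
Min-cut edges: x1→x5 (3), x2→x5 (3), x3→Out (3), x4→Out (6); capacity 3 + 3 + 3 + 6 = 15.
This cut is saturated, so no flow can exceed 15.

15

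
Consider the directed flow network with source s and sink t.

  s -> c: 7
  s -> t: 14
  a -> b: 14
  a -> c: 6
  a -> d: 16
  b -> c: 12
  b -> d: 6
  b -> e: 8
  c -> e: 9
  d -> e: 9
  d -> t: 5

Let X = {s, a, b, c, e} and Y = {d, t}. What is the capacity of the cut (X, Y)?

Edges leaving {s, a, b, c, e}: s→t (14), a→d (16), b→d (6).
Cut capacity = 14 + 16 + 6 = 36.

36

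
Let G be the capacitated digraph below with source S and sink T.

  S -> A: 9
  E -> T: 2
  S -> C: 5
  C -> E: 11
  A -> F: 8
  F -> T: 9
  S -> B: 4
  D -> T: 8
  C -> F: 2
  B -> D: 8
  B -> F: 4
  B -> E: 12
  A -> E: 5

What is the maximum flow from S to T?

15

Augment S→A→E→T: bottleneck 2, flow now 2.
Augment S→A→F→T: bottleneck 7, flow now 9.
Augment S→B→D→T: bottleneck 4, flow now 13.
Augment S→C→F→T: bottleneck 2, flow now 15.
No augmenting path remains; maximum flow = 15.
In the residual graph, reachable from S: {S, A, C, E, F}.
Min-cut edges: S→B (4), E→T (2), F→T (9); capacity 4 + 2 + 9 = 15.
This cut is saturated, so no flow can exceed 15.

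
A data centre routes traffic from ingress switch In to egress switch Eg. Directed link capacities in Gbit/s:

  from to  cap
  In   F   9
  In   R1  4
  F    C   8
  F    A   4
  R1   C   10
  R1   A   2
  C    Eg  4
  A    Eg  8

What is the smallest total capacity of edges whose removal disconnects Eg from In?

10

Augment In→F→C→Eg: bottleneck 4, flow now 4.
Augment In→F→A→Eg: bottleneck 4, flow now 8.
Augment In→R1→A→Eg: bottleneck 2, flow now 10.
No augmenting path remains; maximum flow = 10.
By max-flow min-cut, the minimum cut capacity equals the max flow.
In the residual graph, reachable from In: {In, F, R1, C}.
Min-cut edges: F→A (4), R1→A (2), C→Eg (4); capacity 4 + 2 + 4 = 10.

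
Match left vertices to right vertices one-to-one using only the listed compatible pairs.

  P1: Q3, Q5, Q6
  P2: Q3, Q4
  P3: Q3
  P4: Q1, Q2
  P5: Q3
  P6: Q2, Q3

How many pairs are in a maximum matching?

Unit-capacity flow: source→left, listed edges, right→sink; max matching = max flow.
Augmenting path P1→Q3 (+1); matched 1.
Augmenting path P2→Q4 (+1); matched 2.
Augmenting path P4→Q1 (+1); matched 3.
Augmenting path P6→Q2 (+1); matched 4.
Augmenting path P3→Q3→P1→Q5 (+1); matched 5.
No augmenting path remains; maximum matching = 5.
König certificate: {P1, P2, P4, P6, Q3} is a vertex cover of size 5 (every listed pair touches it), so no matching can be larger.

5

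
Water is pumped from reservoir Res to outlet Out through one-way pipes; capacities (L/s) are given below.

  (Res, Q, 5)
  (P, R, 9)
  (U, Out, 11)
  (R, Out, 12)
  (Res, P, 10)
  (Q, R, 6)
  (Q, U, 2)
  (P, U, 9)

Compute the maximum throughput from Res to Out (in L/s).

Augment Res→P→R→Out: bottleneck 9, flow now 9.
Augment Res→P→U→Out: bottleneck 1, flow now 10.
Augment Res→Q→R→Out: bottleneck 3, flow now 13.
Augment Res→Q→U→Out: bottleneck 2, flow now 15.
No augmenting path remains; maximum flow = 15.
In the residual graph, reachable from Res: {Res}.
Min-cut edges: Res→P (10), Res→Q (5); capacity 10 + 5 = 15.
This cut is saturated, so no flow can exceed 15.

15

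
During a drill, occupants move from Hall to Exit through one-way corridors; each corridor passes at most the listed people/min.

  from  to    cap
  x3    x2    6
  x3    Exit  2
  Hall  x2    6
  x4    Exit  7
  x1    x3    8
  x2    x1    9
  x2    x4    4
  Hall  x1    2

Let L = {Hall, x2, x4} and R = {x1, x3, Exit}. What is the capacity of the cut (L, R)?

18

Edges leaving {Hall, x2, x4}: Hall→x1 (2), x2→x1 (9), x4→Exit (7).
Cut capacity = 2 + 9 + 7 = 18.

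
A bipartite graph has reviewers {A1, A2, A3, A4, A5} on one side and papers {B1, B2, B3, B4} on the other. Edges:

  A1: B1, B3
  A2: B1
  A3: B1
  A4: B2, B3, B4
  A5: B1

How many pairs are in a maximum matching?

3

Unit-capacity flow: source→left, listed edges, right→sink; max matching = max flow.
Augmenting path A1→B1 (+1); matched 1.
Augmenting path A4→B2 (+1); matched 2.
Augmenting path A2→B1→A1→B3 (+1); matched 3.
No augmenting path remains; maximum matching = 3.
König certificate: {A1, A4, B1} is a vertex cover of size 3 (every listed pair touches it), so no matching can be larger.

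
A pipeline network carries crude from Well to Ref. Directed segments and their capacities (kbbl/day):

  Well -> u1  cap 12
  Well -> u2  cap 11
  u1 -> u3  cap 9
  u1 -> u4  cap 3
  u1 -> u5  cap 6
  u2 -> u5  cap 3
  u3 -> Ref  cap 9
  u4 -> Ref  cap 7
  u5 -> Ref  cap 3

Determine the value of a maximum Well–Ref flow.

15

Augment Well→u1→u3→Ref: bottleneck 9, flow now 9.
Augment Well→u1→u4→Ref: bottleneck 3, flow now 12.
Augment Well→u2→u5→Ref: bottleneck 3, flow now 15.
No augmenting path remains; maximum flow = 15.
In the residual graph, reachable from Well: {Well, u2}.
Min-cut edges: Well→u1 (12), u2→u5 (3); capacity 12 + 3 = 15.
This cut is saturated, so no flow can exceed 15.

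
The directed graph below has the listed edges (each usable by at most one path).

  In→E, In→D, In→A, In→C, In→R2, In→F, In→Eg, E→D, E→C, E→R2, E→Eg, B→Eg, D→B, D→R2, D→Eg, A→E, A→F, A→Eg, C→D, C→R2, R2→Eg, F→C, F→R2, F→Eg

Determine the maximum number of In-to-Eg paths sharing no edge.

Assign every edge capacity 1; by Menger, the answer equals the max flow.
Path In→Eg (+1); total 1.
Path In→E→Eg (+1); total 2.
Path In→D→Eg (+1); total 3.
Path In→A→Eg (+1); total 4.
Path In→R2→Eg (+1); total 5.
Path In→F→Eg (+1); total 6.
Path In→C→D→B→Eg (+1); total 7.
No residual In→Eg path; max flow = 7.
Certifying cut of size 7: {In→A, In→C, In→D, In→E, In→Eg, In→F, In→R2}.

7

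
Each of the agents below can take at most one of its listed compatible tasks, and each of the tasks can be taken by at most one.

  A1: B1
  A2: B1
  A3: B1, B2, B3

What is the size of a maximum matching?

2

Unit-capacity flow: source→left, listed edges, right→sink; max matching = max flow.
Augmenting path A1→B1 (+1); matched 1.
Augmenting path A3→B2 (+1); matched 2.
No augmenting path remains; maximum matching = 2.
König certificate: {A3, B1} is a vertex cover of size 2 (every listed pair touches it), so no matching can be larger.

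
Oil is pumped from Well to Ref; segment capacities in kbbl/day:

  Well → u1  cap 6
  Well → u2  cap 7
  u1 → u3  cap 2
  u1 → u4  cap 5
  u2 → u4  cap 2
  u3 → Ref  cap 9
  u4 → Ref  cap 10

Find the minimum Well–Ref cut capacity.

Augment Well→u1→u3→Ref: bottleneck 2, flow now 2.
Augment Well→u1→u4→Ref: bottleneck 4, flow now 6.
Augment Well→u2→u4→Ref: bottleneck 2, flow now 8.
No augmenting path remains; maximum flow = 8.
By max-flow min-cut, the minimum cut capacity equals the max flow.
In the residual graph, reachable from Well: {Well, u2}.
Min-cut edges: Well→u1 (6), u2→u4 (2); capacity 6 + 2 = 8.

8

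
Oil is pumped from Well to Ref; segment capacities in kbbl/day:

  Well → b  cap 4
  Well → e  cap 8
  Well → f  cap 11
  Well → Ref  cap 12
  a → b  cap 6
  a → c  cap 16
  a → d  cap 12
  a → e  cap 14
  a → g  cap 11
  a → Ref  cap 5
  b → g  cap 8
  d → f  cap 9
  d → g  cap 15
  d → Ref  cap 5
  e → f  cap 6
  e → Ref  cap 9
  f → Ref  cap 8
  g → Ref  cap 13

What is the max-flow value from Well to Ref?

32

Augment Well→Ref: bottleneck 12, flow now 12.
Augment Well→e→Ref: bottleneck 8, flow now 20.
Augment Well→f→Ref: bottleneck 8, flow now 28.
Augment Well→b→g→Ref: bottleneck 4, flow now 32.
No augmenting path remains; maximum flow = 32.
In the residual graph, reachable from Well: {Well, f}.
Min-cut edges: Well→b (4), Well→e (8), Well→Ref (12), f→Ref (8); capacity 4 + 8 + 12 + 8 = 32.
This cut is saturated, so no flow can exceed 32.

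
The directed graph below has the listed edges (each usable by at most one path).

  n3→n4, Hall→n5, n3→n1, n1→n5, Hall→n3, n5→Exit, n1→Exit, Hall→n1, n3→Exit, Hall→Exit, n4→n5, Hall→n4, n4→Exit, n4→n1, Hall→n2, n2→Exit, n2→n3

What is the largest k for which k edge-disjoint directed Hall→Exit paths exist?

6

Assign every edge capacity 1; by Menger, the answer equals the max flow.
Path Hall→Exit (+1); total 1.
Path Hall→n1→Exit (+1); total 2.
Path Hall→n2→Exit (+1); total 3.
Path Hall→n3→Exit (+1); total 4.
Path Hall→n4→Exit (+1); total 5.
Path Hall→n5→Exit (+1); total 6.
No residual Hall→Exit path; max flow = 6.
Certifying cut of size 6: {Hall→Exit, Hall→n1, Hall→n2, Hall→n3, Hall→n4, Hall→n5}.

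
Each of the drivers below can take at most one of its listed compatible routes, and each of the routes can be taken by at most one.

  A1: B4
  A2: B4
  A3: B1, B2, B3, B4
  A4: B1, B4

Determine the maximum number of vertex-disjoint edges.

3

Unit-capacity flow: source→left, listed edges, right→sink; max matching = max flow.
Augmenting path A1→B4 (+1); matched 1.
Augmenting path A3→B1 (+1); matched 2.
Augmenting path A4→B1→A3→B2 (+1); matched 3.
No augmenting path remains; maximum matching = 3.
König certificate: {A3, A4, B4} is a vertex cover of size 3 (every listed pair touches it), so no matching can be larger.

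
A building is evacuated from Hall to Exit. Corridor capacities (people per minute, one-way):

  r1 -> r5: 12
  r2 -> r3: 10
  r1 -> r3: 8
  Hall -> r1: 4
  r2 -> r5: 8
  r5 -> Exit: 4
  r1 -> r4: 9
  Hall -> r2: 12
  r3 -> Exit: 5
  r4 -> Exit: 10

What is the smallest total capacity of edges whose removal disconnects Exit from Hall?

13

Augment Hall→r1→r3→Exit: bottleneck 4, flow now 4.
Augment Hall→r2→r3→Exit: bottleneck 1, flow now 5.
Augment Hall→r2→r5→Exit: bottleneck 4, flow now 9.
Augment Hall→r2→r3→r1→r4→Exit: bottleneck 4, flow now 13. (uses reverse residual edge)
No augmenting path remains; maximum flow = 13.
By max-flow min-cut, the minimum cut capacity equals the max flow.
In the residual graph, reachable from Hall: {Hall, r2, r3, r5}.
Min-cut edges: Hall→r1 (4), r3→Exit (5), r5→Exit (4); capacity 4 + 5 + 4 = 13.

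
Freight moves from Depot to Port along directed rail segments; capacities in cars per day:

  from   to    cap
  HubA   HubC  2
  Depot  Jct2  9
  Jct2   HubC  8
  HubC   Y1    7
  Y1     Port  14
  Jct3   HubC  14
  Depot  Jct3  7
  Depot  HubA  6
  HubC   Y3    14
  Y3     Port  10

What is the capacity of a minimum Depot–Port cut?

17

Augment Depot→HubA→HubC→Y1→Port: bottleneck 2, flow now 2.
Augment Depot→Jct2→HubC→Y1→Port: bottleneck 5, flow now 7.
Augment Depot→Jct2→HubC→Y3→Port: bottleneck 3, flow now 10.
Augment Depot→Jct3→HubC→Y3→Port: bottleneck 7, flow now 17.
No augmenting path remains; maximum flow = 17.
By max-flow min-cut, the minimum cut capacity equals the max flow.
In the residual graph, reachable from Depot: {Depot, HubA, Jct2}.
Min-cut edges: Depot→Jct3 (7), HubA→HubC (2), Jct2→HubC (8); capacity 7 + 2 + 8 = 17.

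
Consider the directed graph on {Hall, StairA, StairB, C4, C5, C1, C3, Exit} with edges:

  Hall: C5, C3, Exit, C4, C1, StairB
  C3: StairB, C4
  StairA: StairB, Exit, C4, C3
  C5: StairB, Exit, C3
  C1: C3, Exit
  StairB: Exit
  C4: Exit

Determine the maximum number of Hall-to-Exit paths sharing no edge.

Assign every edge capacity 1; by Menger, the answer equals the max flow.
Path Hall→Exit (+1); total 1.
Path Hall→StairB→Exit (+1); total 2.
Path Hall→C4→Exit (+1); total 3.
Path Hall→C5→Exit (+1); total 4.
Path Hall→C1→Exit (+1); total 5.
No residual Hall→Exit path; max flow = 5.
Certifying cut of size 5: {C4→Exit, Hall→C1, Hall→C5, Hall→Exit, StairB→Exit}.

5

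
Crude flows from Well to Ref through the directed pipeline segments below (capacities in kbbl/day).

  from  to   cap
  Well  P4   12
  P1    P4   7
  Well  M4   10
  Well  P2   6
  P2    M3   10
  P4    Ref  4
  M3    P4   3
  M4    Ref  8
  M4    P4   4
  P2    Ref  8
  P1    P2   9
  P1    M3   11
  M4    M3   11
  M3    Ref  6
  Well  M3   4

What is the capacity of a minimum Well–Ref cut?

24

Augment Well→P2→Ref: bottleneck 6, flow now 6.
Augment Well→M4→Ref: bottleneck 8, flow now 14.
Augment Well→M3→Ref: bottleneck 4, flow now 18.
Augment Well→P4→Ref: bottleneck 4, flow now 22.
Augment Well→M4→M3→Ref: bottleneck 2, flow now 24.
No augmenting path remains; maximum flow = 24.
By max-flow min-cut, the minimum cut capacity equals the max flow.
In the residual graph, reachable from Well: {Well, P4}.
Min-cut edges: Well→P2 (6), Well→M4 (10), Well→M3 (4), P4→Ref (4); capacity 6 + 10 + 4 + 4 = 24.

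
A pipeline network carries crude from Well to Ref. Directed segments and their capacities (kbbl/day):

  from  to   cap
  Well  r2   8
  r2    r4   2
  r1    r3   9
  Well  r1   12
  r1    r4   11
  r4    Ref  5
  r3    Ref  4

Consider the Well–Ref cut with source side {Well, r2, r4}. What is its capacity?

17

Edges leaving {Well, r2, r4}: Well→r1 (12), r4→Ref (5).
Cut capacity = 12 + 5 = 17.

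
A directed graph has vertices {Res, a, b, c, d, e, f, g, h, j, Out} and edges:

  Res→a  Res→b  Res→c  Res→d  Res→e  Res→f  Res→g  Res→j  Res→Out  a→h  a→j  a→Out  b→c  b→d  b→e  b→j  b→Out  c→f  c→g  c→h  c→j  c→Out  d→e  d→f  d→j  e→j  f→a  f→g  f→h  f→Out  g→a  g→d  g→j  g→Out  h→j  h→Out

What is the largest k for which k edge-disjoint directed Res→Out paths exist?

Assign every edge capacity 1; by Menger, the answer equals the max flow.
Path Res→Out (+1); total 1.
Path Res→a→Out (+1); total 2.
Path Res→b→Out (+1); total 3.
Path Res→c→Out (+1); total 4.
Path Res→f→Out (+1); total 5.
Path Res→g→Out (+1); total 6.
Path Res→d→f→h→Out (+1); total 7.
No residual Res→Out path; max flow = 7.
Certifying cut of size 7: {Res→Out, Res→a, Res→b, Res→c, Res→d, Res→f, Res→g}.

7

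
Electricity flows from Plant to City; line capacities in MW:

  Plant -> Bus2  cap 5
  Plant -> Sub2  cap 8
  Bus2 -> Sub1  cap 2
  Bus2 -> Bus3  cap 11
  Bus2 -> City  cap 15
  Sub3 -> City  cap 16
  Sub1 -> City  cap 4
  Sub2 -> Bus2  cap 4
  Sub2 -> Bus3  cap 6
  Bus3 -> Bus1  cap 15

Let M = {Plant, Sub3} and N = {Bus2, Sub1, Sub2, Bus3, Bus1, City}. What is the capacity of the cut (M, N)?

Edges leaving {Plant, Sub3}: Plant→Bus2 (5), Plant→Sub2 (8), Sub3→City (16).
Cut capacity = 5 + 8 + 16 = 29.

29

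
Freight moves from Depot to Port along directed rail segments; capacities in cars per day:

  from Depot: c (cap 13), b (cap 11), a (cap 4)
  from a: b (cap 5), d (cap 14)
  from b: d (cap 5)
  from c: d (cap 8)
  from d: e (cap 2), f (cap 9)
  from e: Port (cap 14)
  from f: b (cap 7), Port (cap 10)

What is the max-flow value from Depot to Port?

11

Augment Depot→a→d→e→Port: bottleneck 2, flow now 2.
Augment Depot→a→d→f→Port: bottleneck 2, flow now 4.
Augment Depot→b→d→f→Port: bottleneck 5, flow now 9.
Augment Depot→c→d→f→Port: bottleneck 2, flow now 11.
No augmenting path remains; maximum flow = 11.
In the residual graph, reachable from Depot: {Depot, a, b, c, d}.
Min-cut edges: d→e (2), d→f (9); capacity 2 + 9 = 11.
This cut is saturated, so no flow can exceed 11.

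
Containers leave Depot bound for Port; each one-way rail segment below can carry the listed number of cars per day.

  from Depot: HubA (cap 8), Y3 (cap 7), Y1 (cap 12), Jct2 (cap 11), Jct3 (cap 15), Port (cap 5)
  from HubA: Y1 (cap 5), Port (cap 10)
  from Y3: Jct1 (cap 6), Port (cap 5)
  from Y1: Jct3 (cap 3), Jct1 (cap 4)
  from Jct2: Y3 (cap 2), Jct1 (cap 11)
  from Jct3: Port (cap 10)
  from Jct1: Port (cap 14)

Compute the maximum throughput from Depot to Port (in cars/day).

42

Augment Depot→Port: bottleneck 5, flow now 5.
Augment Depot→HubA→Port: bottleneck 8, flow now 13.
Augment Depot→Y3→Port: bottleneck 5, flow now 18.
Augment Depot→Jct3→Port: bottleneck 10, flow now 28.
Augment Depot→Y3→Jct1→Port: bottleneck 2, flow now 30.
Augment Depot→Y1→Jct1→Port: bottleneck 4, flow now 34.
Augment Depot→Jct2→Jct1→Port: bottleneck 8, flow now 42.
No augmenting path remains; maximum flow = 42.
In the residual graph, reachable from Depot: {Depot, Y3, Y1, Jct2, Jct3, Jct1}.
Min-cut edges: Depot→HubA (8), Depot→Port (5), Y3→Port (5), Jct3→Port (10), Jct1→Port (14); capacity 8 + 5 + 5 + 10 + 14 = 42.
This cut is saturated, so no flow can exceed 42.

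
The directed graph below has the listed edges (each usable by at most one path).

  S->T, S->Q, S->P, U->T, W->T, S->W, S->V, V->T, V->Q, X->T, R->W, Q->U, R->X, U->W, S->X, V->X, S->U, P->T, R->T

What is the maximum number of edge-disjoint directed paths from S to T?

Assign every edge capacity 1; by Menger, the answer equals the max flow.
Path S→T (+1); total 1.
Path S→P→T (+1); total 2.
Path S→U→T (+1); total 3.
Path S→V→T (+1); total 4.
Path S→W→T (+1); total 5.
Path S→X→T (+1); total 6.
No residual S→T path; max flow = 6.
Certifying cut of size 6: {S→P, S→T, S→V, S→X, U→T, W→T}.

6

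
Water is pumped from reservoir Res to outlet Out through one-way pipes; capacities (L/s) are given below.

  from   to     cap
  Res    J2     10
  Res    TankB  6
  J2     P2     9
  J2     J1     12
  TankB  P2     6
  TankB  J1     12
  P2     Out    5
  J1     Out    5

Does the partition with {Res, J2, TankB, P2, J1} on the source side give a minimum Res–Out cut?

Yes — it is a minimum cut (capacity 10).

Given cut capacity: 5 + 5 = 10.
Augment Res→J2→P2→Out: bottleneck 5, flow now 5.
Augment Res→J2→J1→Out: bottleneck 5, flow now 10.
No augmenting path remains; maximum flow = 10.
Cut capacity 10 equals the max flow, so it is a minimum cut.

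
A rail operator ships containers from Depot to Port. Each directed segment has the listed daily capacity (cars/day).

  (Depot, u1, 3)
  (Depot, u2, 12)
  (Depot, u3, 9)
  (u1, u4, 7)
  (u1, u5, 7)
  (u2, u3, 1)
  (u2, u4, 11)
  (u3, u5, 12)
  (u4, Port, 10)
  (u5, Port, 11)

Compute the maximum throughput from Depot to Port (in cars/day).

21

Augment Depot→u1→u4→Port: bottleneck 3, flow now 3.
Augment Depot→u2→u4→Port: bottleneck 7, flow now 10.
Augment Depot→u3→u5→Port: bottleneck 9, flow now 19.
Augment Depot→u2→u3→u5→Port: bottleneck 1, flow now 20.
Augment Depot→u2→u4→u1→u5→Port: bottleneck 1, flow now 21. (uses reverse residual edge)
No augmenting path remains; maximum flow = 21.
In the residual graph, reachable from Depot: {Depot, u1, u2, u3, u4, u5}.
Min-cut edges: u4→Port (10), u5→Port (11); capacity 10 + 11 = 21.
This cut is saturated, so no flow can exceed 21.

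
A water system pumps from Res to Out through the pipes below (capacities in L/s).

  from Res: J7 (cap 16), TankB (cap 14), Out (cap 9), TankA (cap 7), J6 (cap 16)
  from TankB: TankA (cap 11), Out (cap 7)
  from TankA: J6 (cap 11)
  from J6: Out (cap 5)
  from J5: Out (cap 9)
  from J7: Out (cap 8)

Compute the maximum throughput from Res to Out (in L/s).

Augment Res→Out: bottleneck 9, flow now 9.
Augment Res→TankB→Out: bottleneck 7, flow now 16.
Augment Res→J6→Out: bottleneck 5, flow now 21.
Augment Res→J7→Out: bottleneck 8, flow now 29.
No augmenting path remains; maximum flow = 29.
In the residual graph, reachable from Res: {Res, TankB, TankA, J6, J7}.
Min-cut edges: Res→Out (9), TankB→Out (7), J6→Out (5), J7→Out (8); capacity 9 + 7 + 5 + 8 = 29.
This cut is saturated, so no flow can exceed 29.

29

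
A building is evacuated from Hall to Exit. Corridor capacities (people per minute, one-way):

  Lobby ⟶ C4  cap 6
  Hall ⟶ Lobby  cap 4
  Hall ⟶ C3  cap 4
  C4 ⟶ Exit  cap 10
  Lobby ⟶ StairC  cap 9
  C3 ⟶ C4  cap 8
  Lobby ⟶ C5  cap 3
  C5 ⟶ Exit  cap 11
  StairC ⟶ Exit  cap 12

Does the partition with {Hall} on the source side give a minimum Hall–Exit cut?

Yes — it is a minimum cut (capacity 8).

Given cut capacity: 4 + 4 = 8.
Augment Hall→Lobby→C5→Exit: bottleneck 3, flow now 3.
Augment Hall→Lobby→StairC→Exit: bottleneck 1, flow now 4.
Augment Hall→C3→C4→Exit: bottleneck 4, flow now 8.
No augmenting path remains; maximum flow = 8.
Cut capacity 8 equals the max flow, so it is a minimum cut.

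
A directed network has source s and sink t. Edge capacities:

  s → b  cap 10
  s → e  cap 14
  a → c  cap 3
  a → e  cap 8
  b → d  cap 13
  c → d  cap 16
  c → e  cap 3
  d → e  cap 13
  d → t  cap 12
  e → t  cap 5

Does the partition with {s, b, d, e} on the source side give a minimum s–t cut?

No — its capacity is 17, but the minimum cut has capacity 15.

Given cut capacity: 12 + 5 = 17.
Augment s→e→t: bottleneck 5, flow now 5.
Augment s→b→d→t: bottleneck 10, flow now 15.
No augmenting path remains; maximum flow = 15.
In the residual graph, reachable from s: {s, e}.
Min-cut edges: s→b (10), e→t (5); capacity 10 + 5 = 15.
Cut capacity 17 exceeds the max flow 15, so it is not minimum.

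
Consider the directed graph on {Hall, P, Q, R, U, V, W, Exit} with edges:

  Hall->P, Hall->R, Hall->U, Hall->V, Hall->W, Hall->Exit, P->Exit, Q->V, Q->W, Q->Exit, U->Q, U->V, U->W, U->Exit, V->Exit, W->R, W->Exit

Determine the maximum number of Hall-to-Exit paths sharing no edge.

Assign every edge capacity 1; by Menger, the answer equals the max flow.
Path Hall→Exit (+1); total 1.
Path Hall→P→Exit (+1); total 2.
Path Hall→U→Exit (+1); total 3.
Path Hall→V→Exit (+1); total 4.
Path Hall→W→Exit (+1); total 5.
No residual Hall→Exit path; max flow = 5.
Certifying cut of size 5: {Hall→Exit, Hall→P, Hall→U, Hall→V, Hall→W}.

5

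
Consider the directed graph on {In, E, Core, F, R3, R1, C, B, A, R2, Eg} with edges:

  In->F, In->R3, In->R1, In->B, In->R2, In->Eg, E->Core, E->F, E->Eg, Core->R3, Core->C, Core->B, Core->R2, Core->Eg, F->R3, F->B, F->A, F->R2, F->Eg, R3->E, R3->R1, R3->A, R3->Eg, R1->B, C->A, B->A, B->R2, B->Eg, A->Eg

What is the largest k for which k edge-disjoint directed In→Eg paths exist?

5

Assign every edge capacity 1; by Menger, the answer equals the max flow.
Path In→Eg (+1); total 1.
Path In→F→Eg (+1); total 2.
Path In→R3→Eg (+1); total 3.
Path In→B→Eg (+1); total 4.
Path In→R1→B→A→Eg (+1); total 5.
No residual In→Eg path; max flow = 5.
Certifying cut of size 5: {In→B, In→Eg, In→F, In→R1, In→R3}.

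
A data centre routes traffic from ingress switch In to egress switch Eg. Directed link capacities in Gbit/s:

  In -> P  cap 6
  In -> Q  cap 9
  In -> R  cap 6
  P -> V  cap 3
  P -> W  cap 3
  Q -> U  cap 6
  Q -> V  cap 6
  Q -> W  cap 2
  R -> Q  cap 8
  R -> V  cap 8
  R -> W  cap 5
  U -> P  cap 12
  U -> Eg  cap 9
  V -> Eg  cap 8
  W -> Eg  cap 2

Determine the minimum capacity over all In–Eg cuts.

16

Augment In→P→V→Eg: bottleneck 3, flow now 3.
Augment In→P→W→Eg: bottleneck 2, flow now 5.
Augment In→Q→U→Eg: bottleneck 6, flow now 11.
Augment In→Q→V→Eg: bottleneck 3, flow now 14.
Augment In→R→V→Eg: bottleneck 2, flow now 16.
No augmenting path remains; maximum flow = 16.
By max-flow min-cut, the minimum cut capacity equals the max flow.
In the residual graph, reachable from In: {In, P, Q, R, V, W}.
Min-cut edges: Q→U (6), V→Eg (8), W→Eg (2); capacity 6 + 8 + 2 = 16.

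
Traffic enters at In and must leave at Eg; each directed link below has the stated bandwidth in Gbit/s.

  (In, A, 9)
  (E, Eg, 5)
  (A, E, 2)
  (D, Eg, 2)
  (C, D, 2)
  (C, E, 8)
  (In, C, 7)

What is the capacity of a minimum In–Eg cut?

7

Augment In→A→E→Eg: bottleneck 2, flow now 2.
Augment In→C→D→Eg: bottleneck 2, flow now 4.
Augment In→C→E→Eg: bottleneck 3, flow now 7.
No augmenting path remains; maximum flow = 7.
By max-flow min-cut, the minimum cut capacity equals the max flow.
In the residual graph, reachable from In: {In, A, C, E}.
Min-cut edges: C→D (2), E→Eg (5); capacity 2 + 5 = 7.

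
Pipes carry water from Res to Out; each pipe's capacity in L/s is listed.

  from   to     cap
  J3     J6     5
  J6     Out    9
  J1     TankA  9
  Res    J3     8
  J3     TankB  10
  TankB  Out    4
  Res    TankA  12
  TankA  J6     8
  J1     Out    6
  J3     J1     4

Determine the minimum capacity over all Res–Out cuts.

16

Augment Res→TankA→J6→Out: bottleneck 8, flow now 8.
Augment Res→J3→J6→Out: bottleneck 1, flow now 9.
Augment Res→J3→TankB→Out: bottleneck 4, flow now 13.
Augment Res→J3→J1→Out: bottleneck 3, flow now 16.
No augmenting path remains; maximum flow = 16.
By max-flow min-cut, the minimum cut capacity equals the max flow.
In the residual graph, reachable from Res: {Res, TankA}.
Min-cut edges: Res→J3 (8), TankA→J6 (8); capacity 8 + 8 = 16.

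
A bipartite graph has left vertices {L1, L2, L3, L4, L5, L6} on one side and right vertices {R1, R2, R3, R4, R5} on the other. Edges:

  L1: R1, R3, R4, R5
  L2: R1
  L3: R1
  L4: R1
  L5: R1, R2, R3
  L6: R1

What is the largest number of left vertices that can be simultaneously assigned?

3

Unit-capacity flow: source→left, listed edges, right→sink; max matching = max flow.
Augmenting path L1→R1 (+1); matched 1.
Augmenting path L5→R2 (+1); matched 2.
Augmenting path L2→R1→L1→R3 (+1); matched 3.
No augmenting path remains; maximum matching = 3.
König certificate: {L1, L5, R1} is a vertex cover of size 3 (every listed pair touches it), so no matching can be larger.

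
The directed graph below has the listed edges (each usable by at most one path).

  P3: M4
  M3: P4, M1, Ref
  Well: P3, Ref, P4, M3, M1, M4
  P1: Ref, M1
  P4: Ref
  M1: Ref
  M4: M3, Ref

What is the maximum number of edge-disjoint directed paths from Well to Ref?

5

Assign every edge capacity 1; by Menger, the answer equals the max flow.
Path Well→Ref (+1); total 1.
Path Well→P4→Ref (+1); total 2.
Path Well→M4→Ref (+1); total 3.
Path Well→M3→Ref (+1); total 4.
Path Well→M1→Ref (+1); total 5.
No residual Well→Ref path; max flow = 5.
Certifying cut of size 5: {M1→Ref, M3→Ref, M4→Ref, P4→Ref, Well→Ref}.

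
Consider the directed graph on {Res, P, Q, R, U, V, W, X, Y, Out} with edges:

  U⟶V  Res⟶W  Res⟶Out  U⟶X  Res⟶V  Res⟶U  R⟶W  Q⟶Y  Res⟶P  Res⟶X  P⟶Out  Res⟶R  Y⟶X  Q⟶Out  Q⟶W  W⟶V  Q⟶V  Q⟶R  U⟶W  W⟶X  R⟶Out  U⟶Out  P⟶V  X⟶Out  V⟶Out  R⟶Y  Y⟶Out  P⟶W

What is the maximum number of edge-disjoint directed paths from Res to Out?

Assign every edge capacity 1; by Menger, the answer equals the max flow.
Path Res→Out (+1); total 1.
Path Res→P→Out (+1); total 2.
Path Res→R→Out (+1); total 3.
Path Res→U→Out (+1); total 4.
Path Res→V→Out (+1); total 5.
Path Res→X→Out (+1); total 6.
No residual Res→Out path; max flow = 6.
Certifying cut of size 6: {Res→Out, Res→P, Res→R, Res→U, V→Out, X→Out}.

6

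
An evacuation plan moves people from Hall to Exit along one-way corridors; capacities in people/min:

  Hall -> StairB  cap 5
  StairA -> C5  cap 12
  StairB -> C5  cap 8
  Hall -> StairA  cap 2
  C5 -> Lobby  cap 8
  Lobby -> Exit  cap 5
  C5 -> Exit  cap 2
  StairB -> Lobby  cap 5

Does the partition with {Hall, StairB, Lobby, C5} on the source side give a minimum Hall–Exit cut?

No — its capacity is 9, but the minimum cut has capacity 7.

Given cut capacity: 2 + 5 + 2 = 9.
Augment Hall→StairB→Lobby→Exit: bottleneck 5, flow now 5.
Augment Hall→StairA→C5→Exit: bottleneck 2, flow now 7.
No augmenting path remains; maximum flow = 7.
In the residual graph, reachable from Hall: {Hall}.
Min-cut edges: Hall→StairB (5), Hall→StairA (2); capacity 5 + 2 = 7.
Cut capacity 9 exceeds the max flow 7, so it is not minimum.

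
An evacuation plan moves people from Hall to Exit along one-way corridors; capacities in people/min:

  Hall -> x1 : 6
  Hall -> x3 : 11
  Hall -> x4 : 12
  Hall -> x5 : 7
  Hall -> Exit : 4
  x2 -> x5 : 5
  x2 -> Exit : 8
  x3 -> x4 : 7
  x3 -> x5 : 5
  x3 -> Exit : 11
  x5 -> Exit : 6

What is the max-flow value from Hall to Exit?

21

Augment Hall→Exit: bottleneck 4, flow now 4.
Augment Hall→x3→Exit: bottleneck 11, flow now 15.
Augment Hall→x5→Exit: bottleneck 6, flow now 21.
No augmenting path remains; maximum flow = 21.
In the residual graph, reachable from Hall: {Hall, x1, x4, x5}.
Min-cut edges: Hall→x3 (11), Hall→Exit (4), x5→Exit (6); capacity 11 + 4 + 6 = 21.
This cut is saturated, so no flow can exceed 21.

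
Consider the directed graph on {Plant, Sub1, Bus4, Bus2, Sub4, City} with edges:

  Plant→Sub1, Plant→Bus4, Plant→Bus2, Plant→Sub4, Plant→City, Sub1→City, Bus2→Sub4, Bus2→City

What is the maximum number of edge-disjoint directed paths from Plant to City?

3

Assign every edge capacity 1; by Menger, the answer equals the max flow.
Path Plant→City (+1); total 1.
Path Plant→Sub1→City (+1); total 2.
Path Plant→Bus2→City (+1); total 3.
No residual Plant→City path; max flow = 3.
Certifying cut of size 3: {Plant→Bus2, Plant→City, Plant→Sub1}.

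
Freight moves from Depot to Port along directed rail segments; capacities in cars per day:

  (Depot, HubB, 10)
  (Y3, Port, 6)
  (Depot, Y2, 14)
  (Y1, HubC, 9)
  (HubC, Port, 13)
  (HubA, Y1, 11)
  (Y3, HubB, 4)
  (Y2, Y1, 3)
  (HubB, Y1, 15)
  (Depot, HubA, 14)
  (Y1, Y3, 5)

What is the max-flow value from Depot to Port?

Augment Depot→HubB→Y1→Y3→Port: bottleneck 5, flow now 5.
Augment Depot→HubB→Y1→HubC→Port: bottleneck 5, flow now 10.
Augment Depot→Y2→Y1→HubC→Port: bottleneck 3, flow now 13.
Augment Depot→HubA→Y1→HubC→Port: bottleneck 1, flow now 14.
No augmenting path remains; maximum flow = 14.
In the residual graph, reachable from Depot: {Depot, HubB, Y2, HubA, Y1}.
Min-cut edges: Y1→Y3 (5), Y1→HubC (9); capacity 5 + 9 = 14.
This cut is saturated, so no flow can exceed 14.

14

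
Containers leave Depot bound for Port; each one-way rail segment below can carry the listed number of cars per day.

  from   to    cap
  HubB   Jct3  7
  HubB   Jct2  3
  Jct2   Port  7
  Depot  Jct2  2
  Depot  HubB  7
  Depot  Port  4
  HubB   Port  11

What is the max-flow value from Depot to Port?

Augment Depot→Port: bottleneck 4, flow now 4.
Augment Depot→HubB→Port: bottleneck 7, flow now 11.
Augment Depot→Jct2→Port: bottleneck 2, flow now 13.
No augmenting path remains; maximum flow = 13.
In the residual graph, reachable from Depot: {Depot}.
Min-cut edges: Depot→HubB (7), Depot→Jct2 (2), Depot→Port (4); capacity 7 + 2 + 4 = 13.
This cut is saturated, so no flow can exceed 13.

13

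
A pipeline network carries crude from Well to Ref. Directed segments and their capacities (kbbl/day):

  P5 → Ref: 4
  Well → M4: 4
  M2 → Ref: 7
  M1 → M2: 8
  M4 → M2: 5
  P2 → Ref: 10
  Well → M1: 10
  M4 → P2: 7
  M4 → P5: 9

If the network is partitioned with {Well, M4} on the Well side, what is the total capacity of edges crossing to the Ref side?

Edges leaving {Well, M4}: Well→M1 (10), M4→M2 (5), M4→P5 (9), M4→P2 (7).
Cut capacity = 10 + 5 + 9 + 7 = 31.

31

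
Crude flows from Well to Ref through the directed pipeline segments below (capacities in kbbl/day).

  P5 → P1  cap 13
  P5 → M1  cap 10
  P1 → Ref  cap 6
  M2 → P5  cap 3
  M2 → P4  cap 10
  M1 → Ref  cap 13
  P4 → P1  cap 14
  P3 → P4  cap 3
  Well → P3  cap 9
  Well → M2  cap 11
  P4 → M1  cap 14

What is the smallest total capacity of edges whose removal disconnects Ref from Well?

14

Augment Well→P3→P4→M1→Ref: bottleneck 3, flow now 3.
Augment Well→M2→P5→M1→Ref: bottleneck 3, flow now 6.
Augment Well→M2→P4→M1→Ref: bottleneck 7, flow now 13.
Augment Well→M2→P4→P1→Ref: bottleneck 1, flow now 14.
No augmenting path remains; maximum flow = 14.
By max-flow min-cut, the minimum cut capacity equals the max flow.
In the residual graph, reachable from Well: {Well, P3}.
Min-cut edges: Well→M2 (11), P3→P4 (3); capacity 11 + 3 = 14.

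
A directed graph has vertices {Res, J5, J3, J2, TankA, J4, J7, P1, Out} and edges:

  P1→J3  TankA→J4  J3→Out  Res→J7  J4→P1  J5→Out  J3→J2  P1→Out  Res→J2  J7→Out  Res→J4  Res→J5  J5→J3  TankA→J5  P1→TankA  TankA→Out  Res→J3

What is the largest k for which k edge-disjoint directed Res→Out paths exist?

4

Assign every edge capacity 1; by Menger, the answer equals the max flow.
Path Res→J5→Out (+1); total 1.
Path Res→J3→Out (+1); total 2.
Path Res→J7→Out (+1); total 3.
Path Res→J4→P1→Out (+1); total 4.
No residual Res→Out path; max flow = 4.
Certifying cut of size 4: {Res→J3, Res→J4, Res→J5, Res→J7}.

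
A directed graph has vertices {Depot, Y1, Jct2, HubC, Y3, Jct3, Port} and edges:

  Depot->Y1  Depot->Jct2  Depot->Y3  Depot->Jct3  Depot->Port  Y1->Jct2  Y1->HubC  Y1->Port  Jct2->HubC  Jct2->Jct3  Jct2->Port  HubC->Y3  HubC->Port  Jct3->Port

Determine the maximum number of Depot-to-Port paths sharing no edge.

Assign every edge capacity 1; by Menger, the answer equals the max flow.
Path Depot→Port (+1); total 1.
Path Depot→Y1→Port (+1); total 2.
Path Depot→Jct2→Port (+1); total 3.
Path Depot→Jct3→Port (+1); total 4.
No residual Depot→Port path; max flow = 4.
Certifying cut of size 4: {Depot→Jct2, Depot→Jct3, Depot→Port, Depot→Y1}.

4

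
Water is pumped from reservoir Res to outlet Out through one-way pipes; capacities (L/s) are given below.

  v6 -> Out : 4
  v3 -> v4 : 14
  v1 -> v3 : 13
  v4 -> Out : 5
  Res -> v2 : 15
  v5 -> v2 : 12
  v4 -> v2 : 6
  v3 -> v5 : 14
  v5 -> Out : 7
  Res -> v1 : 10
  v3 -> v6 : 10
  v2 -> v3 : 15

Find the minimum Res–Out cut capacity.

Augment Res→v1→v3→v4→Out: bottleneck 5, flow now 5.
Augment Res→v1→v3→v5→Out: bottleneck 5, flow now 10.
Augment Res→v2→v3→v5→Out: bottleneck 2, flow now 12.
Augment Res→v2→v3→v6→Out: bottleneck 4, flow now 16.
No augmenting path remains; maximum flow = 16.
By max-flow min-cut, the minimum cut capacity equals the max flow.
In the residual graph, reachable from Res: {Res, v1, v2, v3, v4, v5, v6}.
Min-cut edges: v4→Out (5), v5→Out (7), v6→Out (4); capacity 5 + 7 + 4 = 16.

16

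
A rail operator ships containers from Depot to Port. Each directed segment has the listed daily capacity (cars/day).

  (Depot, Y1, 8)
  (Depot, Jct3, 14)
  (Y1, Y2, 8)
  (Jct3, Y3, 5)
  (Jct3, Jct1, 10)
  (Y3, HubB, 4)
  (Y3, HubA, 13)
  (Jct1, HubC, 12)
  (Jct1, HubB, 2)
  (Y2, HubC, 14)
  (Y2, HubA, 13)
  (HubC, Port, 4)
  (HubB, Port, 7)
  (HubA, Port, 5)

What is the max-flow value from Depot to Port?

15

Augment Depot→Y1→Y2→HubC→Port: bottleneck 4, flow now 4.
Augment Depot→Y1→Y2→HubA→Port: bottleneck 4, flow now 8.
Augment Depot→Jct3→Y3→HubB→Port: bottleneck 4, flow now 12.
Augment Depot→Jct3→Y3→HubA→Port: bottleneck 1, flow now 13.
Augment Depot→Jct3→Jct1→HubB→Port: bottleneck 2, flow now 15.
No augmenting path remains; maximum flow = 15.
In the residual graph, reachable from Depot: {Depot, Y1, Jct3, Y3, Jct1, Y2, HubC, HubA}.
Min-cut edges: Y3→HubB (4), Jct1→HubB (2), HubC→Port (4), HubA→Port (5); capacity 4 + 2 + 4 + 5 = 15.
This cut is saturated, so no flow can exceed 15.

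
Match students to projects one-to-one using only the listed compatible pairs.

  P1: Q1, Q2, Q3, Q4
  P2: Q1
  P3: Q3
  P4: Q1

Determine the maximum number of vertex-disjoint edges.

3

Unit-capacity flow: source→left, listed edges, right→sink; max matching = max flow.
Augmenting path P1→Q1 (+1); matched 1.
Augmenting path P3→Q3 (+1); matched 2.
Augmenting path P2→Q1→P1→Q2 (+1); matched 3.
No augmenting path remains; maximum matching = 3.
König certificate: {P1, P3, Q1} is a vertex cover of size 3 (every listed pair touches it), so no matching can be larger.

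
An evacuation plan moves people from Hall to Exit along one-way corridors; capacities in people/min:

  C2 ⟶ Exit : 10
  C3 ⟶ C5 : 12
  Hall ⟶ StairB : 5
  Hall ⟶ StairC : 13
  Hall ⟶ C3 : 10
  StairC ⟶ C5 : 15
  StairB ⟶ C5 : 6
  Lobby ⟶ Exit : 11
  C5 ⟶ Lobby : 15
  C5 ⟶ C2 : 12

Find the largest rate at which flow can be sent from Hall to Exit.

Augment Hall→StairC→C5→C2→Exit: bottleneck 10, flow now 10.
Augment Hall→StairC→C5→Lobby→Exit: bottleneck 3, flow now 13.
Augment Hall→StairB→C5→Lobby→Exit: bottleneck 5, flow now 18.
Augment Hall→C3→C5→Lobby→Exit: bottleneck 3, flow now 21.
No augmenting path remains; maximum flow = 21.
In the residual graph, reachable from Hall: {Hall, StairC, StairB, C3, C5, C2, Lobby}.
Min-cut edges: C2→Exit (10), Lobby→Exit (11); capacity 10 + 11 = 21.
This cut is saturated, so no flow can exceed 21.

21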